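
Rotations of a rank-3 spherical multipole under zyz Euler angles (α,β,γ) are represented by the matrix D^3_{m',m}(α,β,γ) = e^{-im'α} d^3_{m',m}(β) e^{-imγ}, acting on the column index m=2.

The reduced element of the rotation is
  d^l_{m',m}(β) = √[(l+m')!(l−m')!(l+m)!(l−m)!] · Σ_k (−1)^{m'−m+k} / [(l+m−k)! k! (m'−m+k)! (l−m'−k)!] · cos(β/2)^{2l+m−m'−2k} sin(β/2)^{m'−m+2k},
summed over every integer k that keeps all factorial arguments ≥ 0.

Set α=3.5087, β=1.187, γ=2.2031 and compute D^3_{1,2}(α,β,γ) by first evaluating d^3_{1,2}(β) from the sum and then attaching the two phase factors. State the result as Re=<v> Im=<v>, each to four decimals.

First d^3_{1,2}(β=1.1870), then the phase factors e^{-i(1)α} and e^{-i(2)γ}:
With c≡cos(β/2)=0.828988 and s≡sin(β/2)=0.559266, N=[24·2·120·1]^{1/2}=75.894664
Admissible k: 1..2 (factorial args all ≥0)
  k=1: (−1)^0·75.8947/(24)·0.8290^5·0.5593^1 = +0.692405
  k=2: (−1)^1·75.8947/(12)·0.8290^3·0.5593^3 = -0.630275
d^3_{1,2}(1.1870) = +0.692405 -0.630275 = +0.062130
Phases: e^{-i·(1)·3.5087}=-0.933369+0.358917i, e^{-i·(2)·2.2031}=-0.301427+0.953489i ⇒ D=-0.003783-0.062015i

Re=-0.0038 Im=-0.0620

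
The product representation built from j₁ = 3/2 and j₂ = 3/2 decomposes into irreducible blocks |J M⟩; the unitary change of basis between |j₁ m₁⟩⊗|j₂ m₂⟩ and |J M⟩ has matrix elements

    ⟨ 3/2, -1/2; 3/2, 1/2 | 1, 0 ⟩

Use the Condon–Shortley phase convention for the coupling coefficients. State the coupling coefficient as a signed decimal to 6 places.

√[3·2!1!1!/5! · 1!2!2!1!1!1!] = √(1/5)
  +(−1)^1/∏(1,1,1,1,0,0)! = -1  (running -1)
  +(−1)^2/∏(2,0,0,0,1,1)! = 1/2  (running -1/2)
⟨..|..⟩ = √(1/5)·(-1/2) = -0.223607

-0.223607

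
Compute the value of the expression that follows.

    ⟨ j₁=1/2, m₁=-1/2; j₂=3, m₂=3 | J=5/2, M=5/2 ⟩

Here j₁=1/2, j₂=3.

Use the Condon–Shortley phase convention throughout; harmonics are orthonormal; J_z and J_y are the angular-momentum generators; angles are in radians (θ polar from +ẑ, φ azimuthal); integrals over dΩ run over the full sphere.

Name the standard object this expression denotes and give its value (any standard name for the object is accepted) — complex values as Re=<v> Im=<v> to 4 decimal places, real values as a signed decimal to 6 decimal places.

This is a Clebsch–Gordan (vector-coupling) coefficient.
√[6·1!0!5!/7! · 0!1!6!0!5!0!] = √(86400/7)
  +(−1)^1/∏(1,0,0,5,0,0)! = -1/120  (running -1/120)
⟨..|..⟩ = √(86400/7)·(-1/120) = -0.925820

Clebsch–Gordan coefficient, −√(6/7) ≈ -0.925820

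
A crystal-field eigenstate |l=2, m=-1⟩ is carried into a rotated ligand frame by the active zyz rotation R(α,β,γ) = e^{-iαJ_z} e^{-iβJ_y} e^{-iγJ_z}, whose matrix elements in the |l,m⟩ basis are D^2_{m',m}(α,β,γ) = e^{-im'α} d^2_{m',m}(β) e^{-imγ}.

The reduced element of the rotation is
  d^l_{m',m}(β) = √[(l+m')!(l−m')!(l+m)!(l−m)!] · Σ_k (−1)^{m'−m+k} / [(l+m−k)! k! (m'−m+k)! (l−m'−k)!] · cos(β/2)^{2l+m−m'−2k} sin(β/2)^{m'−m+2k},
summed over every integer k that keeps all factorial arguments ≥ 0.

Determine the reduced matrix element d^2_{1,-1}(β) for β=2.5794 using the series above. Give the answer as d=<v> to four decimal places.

d=-0.6389

d^2_{1,-1}(β=2.5794) via the finite sum:
With c≡cos(β/2)=0.277409 and s≡sin(β/2)=0.960752, N=[6·1·1·6]^{1/2}=6.000000
k∈{0,1} keeps every argument non-negative
  k=0: (−1)^2·6.0000/(2)·0.2774^2·0.9608^2 = +0.213101
  k=1: (−1)^3·6.0000/(6)·0.2774^0·0.9608^4 = -0.852011
d^2_{1,-1}(2.5794) = +0.213101 -0.852011 = -0.638910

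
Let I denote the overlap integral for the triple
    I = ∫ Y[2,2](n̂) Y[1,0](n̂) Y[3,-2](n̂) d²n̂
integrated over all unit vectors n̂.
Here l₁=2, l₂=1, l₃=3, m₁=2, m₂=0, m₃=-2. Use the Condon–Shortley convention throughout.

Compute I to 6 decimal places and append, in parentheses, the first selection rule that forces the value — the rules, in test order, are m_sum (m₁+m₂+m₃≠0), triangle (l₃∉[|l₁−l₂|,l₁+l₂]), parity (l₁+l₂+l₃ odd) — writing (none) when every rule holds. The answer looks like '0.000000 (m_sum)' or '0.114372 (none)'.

0.184674 (none)

m-sum 0 ✓  L=6 even ✓  1≤3≤3 ✓
Π(2lᵢ+1) = 5×3×7 = 105
triangle coeff Δ(2,1,3) = 1/105
Σ_t [0,0]: t=0:+1/4 = 1/4
(3j)²=3/35 [(2 1 3; 0 0 0)], sign=-1
Σ_t [0,0]: t=0:+1/24 = 1/24
(3j)²=1/21 [(2 1 3; 2 0 -2)], sign=-1
⇒ 4πI² = 3/7
I = (+1)√(3/7/(4π)) = 0.18467439
No selection rule forces the value: the integral is nonzero (none).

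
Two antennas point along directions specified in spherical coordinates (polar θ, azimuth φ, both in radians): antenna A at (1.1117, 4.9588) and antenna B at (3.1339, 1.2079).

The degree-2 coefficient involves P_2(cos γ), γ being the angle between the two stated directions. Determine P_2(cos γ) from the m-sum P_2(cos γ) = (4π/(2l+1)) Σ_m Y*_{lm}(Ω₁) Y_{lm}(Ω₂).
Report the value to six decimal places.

Addition theorem: P_2(cos γ) = (4π/5) Σ_m Y*_{lm}(Ω₁) Y_{lm}(Ω₂), m = −2…2:
  [-2]  conj(Y_{2,-2})(Ω₁) = -0.273481-0.146865i ; Y_{2,-2}(Ω₂) = -0.000017-0.000015i ; Δ = +0.000002+0.000007i
  [-1]  conj(Y_{2,-1})(Ω₁) = +0.074860-0.297627i ; Y_{2,-1}(Ω₂) = -0.002110+0.005556i ; Δ = +0.001496+0.001044i
  [+0]  conj(Y_{2,0})(Ω₁) = -0.129590-0.000000i ; Y_{2,0}(Ω₂) = +0.630727+0.000000i ; Δ = -0.081736-0.000000i
  [+1]  conj(Y_{2,1})(Ω₁) = -0.074860-0.297627i ; Y_{2,1}(Ω₂) = +0.002110+0.005556i ; Δ = +0.001496-0.001044i
  [+2]  conj(Y_{2,2})(Ω₁) = -0.273481+0.146865i ; Y_{2,2}(Ω₂) = -0.000017+0.000015i ; Δ = +0.000002-0.000007i
Accumulated sum -0.078740-0.000000i; after 4π/(2l+1) scaling, -0.197895-0.000000i ⇒ P_2 = -0.197895

-0.197895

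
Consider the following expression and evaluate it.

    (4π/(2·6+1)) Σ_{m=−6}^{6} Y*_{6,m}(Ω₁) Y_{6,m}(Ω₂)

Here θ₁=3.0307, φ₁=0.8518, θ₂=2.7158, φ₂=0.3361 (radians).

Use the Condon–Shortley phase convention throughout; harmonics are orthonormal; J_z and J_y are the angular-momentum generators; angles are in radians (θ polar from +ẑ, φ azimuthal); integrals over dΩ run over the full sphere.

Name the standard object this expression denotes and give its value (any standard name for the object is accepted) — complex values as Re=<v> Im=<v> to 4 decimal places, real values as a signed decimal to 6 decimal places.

Legendre polynomial (addition theorem), +0.128129

This sum is the spherical-harmonic addition theorem: it equals the Legendre polynomial P_l(cos γ) of the angle γ between the two directions.
Term-by-term m-sum for l=6 (normalisation 4π/13 = 0.966644):
  m=-6: (+0.000000-0.000001i) × (-0.001034-0.002164i) = -0.000000+0.000000i  (running Σ = -0.000000+0.000000i)
  m=-5: (+0.000012+0.000025i) × (+0.002006+0.018212i) = -0.000000+0.000000i  (running Σ = -0.000000+0.000000i)
  m=-4: (-0.000509-0.000139i) × (+0.018935-0.082204i) = -0.000021+0.000039i  (running Σ = -0.000021+0.000040i)
  m=-3: (+0.005749-0.003818i) × (-0.136511+0.216536i) = +0.000042+0.001766i  (running Σ = +0.000020+0.001806i)
  m=-2: (-0.008143+0.060953i) × (+0.381358-0.303501i) = +0.015394+0.025716i  (running Σ = +0.015414+0.027522i)
  m=-1: (-0.225738-0.257900i) × (-0.412378+0.144066i) = +0.130244+0.073831i  (running Σ = +0.145659+0.101353i)
  m=0: (+0.889892-0.000000i) × (-0.178411+0.000000i) = -0.158767+0.000000i  (running Σ = -0.013108+0.101353i)
  m=1: (+0.225738-0.257900i) × (+0.412378+0.144066i) = +0.130244-0.073831i  (running Σ = +0.117136+0.027522i)
  m=2: (-0.008143-0.060953i) × (+0.381358+0.303501i) = +0.015394-0.025716i  (running Σ = +0.132530+0.001806i)
  m=3: (-0.005749-0.003818i) × (+0.136511+0.216536i) = +0.000042-0.001766i  (running Σ = +0.132572+0.000040i)
  m=4: (-0.000509+0.000139i) × (+0.018935+0.082204i) = -0.000021-0.000039i  (running Σ = +0.132550+0.000000i)
  m=5: (-0.000012+0.000025i) × (-0.002006+0.018212i) = -0.000000-0.000000i  (running Σ = +0.132550+0.000000i)
  m=6: (+0.000000+0.000001i) × (-0.001034+0.002164i) = -0.000000-0.000000i  (running Σ = +0.132550-0.000000i)
Accumulated sum +0.132550-0.000000i; after 4π/(2l+1) scaling, +0.128129-0.000000i ⇒ P_6 = 0.128129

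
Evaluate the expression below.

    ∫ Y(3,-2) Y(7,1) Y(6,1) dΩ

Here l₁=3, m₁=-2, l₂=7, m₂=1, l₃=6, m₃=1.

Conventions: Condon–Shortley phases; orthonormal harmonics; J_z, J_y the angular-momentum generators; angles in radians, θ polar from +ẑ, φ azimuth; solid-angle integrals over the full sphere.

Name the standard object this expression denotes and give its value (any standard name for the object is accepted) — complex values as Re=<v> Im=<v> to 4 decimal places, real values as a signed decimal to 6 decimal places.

This is a Gaunt coefficient — the integral of a triple product of spherical harmonics over the sphere.
Checks pass: Σm=0; 16 even; l₃=6∈[4,10].
(2·3+1)(2·7+1)(2·6+1) = 1365
Δ: 4! 2! 10! / 17! → 1/2042040
sum: t=1:−1/207360 t=2:+1/57600 t=3:−1/207360 = 1/129600
3j²(3 7 6; 0 0 0) = Δ·Π!·Σ² = 168/12155  (sign +1)
sum: t=3:−1/172800 t=4:+1/414720 = -7/2073600
3j²(3 7 6; -2 1 1) = Δ·Π!·Σ² = 343/29172  (sign +1)
combine: 4πI² = 1365·168/12155·343/29172 = 100842/454597
take √, sign +1: I = 0.13286253

Gaunt coefficient, +0.132863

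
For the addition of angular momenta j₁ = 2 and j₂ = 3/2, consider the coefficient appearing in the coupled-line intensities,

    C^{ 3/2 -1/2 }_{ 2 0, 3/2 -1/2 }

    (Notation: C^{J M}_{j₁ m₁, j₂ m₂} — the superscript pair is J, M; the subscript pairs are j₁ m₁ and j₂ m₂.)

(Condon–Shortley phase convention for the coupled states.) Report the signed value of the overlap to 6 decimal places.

−√(1/5) = -0.447214

j₁+j₂−J=2  J+j₁−j₂=2  J−j₁+j₂=1  j₁+j₂+J+1=6
(j₁±m₁, j₂±m₂, J±M) = (2,2,1,2,1,2)
P² = 16/45
sum k=0..1:
  [0] +1/4 = 1/4
  [1] −1/1 = -1
S = -3/4
C² = P²·S² = 1/5 ; C = -0.447214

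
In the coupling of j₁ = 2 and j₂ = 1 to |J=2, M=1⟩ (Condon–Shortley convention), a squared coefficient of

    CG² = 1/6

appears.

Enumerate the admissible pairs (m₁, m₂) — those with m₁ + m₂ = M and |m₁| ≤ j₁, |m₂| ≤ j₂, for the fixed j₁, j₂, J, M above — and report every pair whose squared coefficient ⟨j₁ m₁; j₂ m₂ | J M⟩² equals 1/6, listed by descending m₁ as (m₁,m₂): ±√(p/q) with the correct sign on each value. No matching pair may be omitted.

Admissible pairs with m₁+m₂ = M = 1: (0,1), (1,0), (2,-1)
  (m₁,m₂)=(2,-1): CG² = 1/3, CG = +√(1/3)
  (m₁,m₂)=(1,0): CG² = 1/6, CG = +√(1/6)   ← matches the target
  (m₁,m₂)=(0,1): CG² = 1/2, CG = −√(1/2)
Pairs with CG² = 1/6: (1,0): +√(1/6)

(1,0): +√(1/6)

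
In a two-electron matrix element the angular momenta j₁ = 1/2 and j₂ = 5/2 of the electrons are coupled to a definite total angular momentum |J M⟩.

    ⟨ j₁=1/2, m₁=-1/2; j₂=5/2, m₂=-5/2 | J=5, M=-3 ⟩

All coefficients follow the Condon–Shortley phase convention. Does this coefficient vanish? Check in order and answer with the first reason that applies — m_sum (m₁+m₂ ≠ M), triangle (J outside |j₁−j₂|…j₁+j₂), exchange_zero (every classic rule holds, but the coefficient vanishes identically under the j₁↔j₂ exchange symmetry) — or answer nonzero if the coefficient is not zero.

m-sum: m₁+m₂ = -1/2+(-5/2) = -3, M = -3  ✓
triangle: need |j₁−j₂| ≤ J ≤ j₁+j₂, i.e. J ∈ [2, 3]; J = 5 is outside ✗ ⇒ coefficient is 0

triangle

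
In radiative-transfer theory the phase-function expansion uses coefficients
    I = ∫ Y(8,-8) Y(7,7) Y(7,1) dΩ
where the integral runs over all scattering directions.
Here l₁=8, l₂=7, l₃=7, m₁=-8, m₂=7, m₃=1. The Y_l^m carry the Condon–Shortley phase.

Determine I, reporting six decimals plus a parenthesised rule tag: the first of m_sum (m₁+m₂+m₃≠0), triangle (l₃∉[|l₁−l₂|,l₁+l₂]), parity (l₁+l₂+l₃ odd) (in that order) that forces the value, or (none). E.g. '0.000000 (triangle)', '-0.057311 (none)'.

m-sum 0 ✓  L=22 even ✓  1≤7≤15 ✓
Π(2lᵢ+1) = 17×15×15 = 3825
triangle coeff Δ(8,7,7) = 1/22086194130
Σ_t [1,7]: t=1:−1/18289152000 t=2:+1/248832000 t=3:−1/24883200 t=4:+1/11943936 t=5:−1/24883200 t=6:+1/248832000 t=7:−1/18289152000 = 11/975421440
(3j)²=1750/289731 [(8 7 7; 0 0 0)], sign=-1
Σ_t [8,8]: t=8:+1/1170505728000 = 1/1170505728000
(3j)²=13/7429 [(8 7 7; -8 7 1)], sign=+1
⇒ 4πI² = 131250/3246473
I = (-1)√(131250/3246473/(4π)) = -0.05672034
No selection rule forces the value: the integral is nonzero (none).

-0.056720 (none)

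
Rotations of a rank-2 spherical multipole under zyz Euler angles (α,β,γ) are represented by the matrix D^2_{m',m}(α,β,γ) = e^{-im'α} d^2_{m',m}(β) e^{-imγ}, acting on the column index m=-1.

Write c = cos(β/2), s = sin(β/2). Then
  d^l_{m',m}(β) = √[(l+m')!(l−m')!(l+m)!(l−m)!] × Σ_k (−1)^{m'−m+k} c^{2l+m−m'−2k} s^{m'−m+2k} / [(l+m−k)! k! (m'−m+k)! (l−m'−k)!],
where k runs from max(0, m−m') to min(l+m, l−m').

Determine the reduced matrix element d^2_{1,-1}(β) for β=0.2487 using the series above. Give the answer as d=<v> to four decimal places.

d=0.0452

d^2_{1,-1}(β=0.2487) via the finite sum:
Half-angle: c=0.992278, s=0.124030. N=√(6·1·1·6)=6.000000
Admissible k: 0..1 (factorial args all ≥0)
  k=0: (−1)^2·6.0000/(2)·0.9923^2·0.1240^2 = +0.045440
  k=1: (−1)^3·6.0000/(6)·0.9923^0·0.1240^4 = -0.000237
d^2_{1,-1}(0.2487) = +0.045440 -0.000237 = +0.045204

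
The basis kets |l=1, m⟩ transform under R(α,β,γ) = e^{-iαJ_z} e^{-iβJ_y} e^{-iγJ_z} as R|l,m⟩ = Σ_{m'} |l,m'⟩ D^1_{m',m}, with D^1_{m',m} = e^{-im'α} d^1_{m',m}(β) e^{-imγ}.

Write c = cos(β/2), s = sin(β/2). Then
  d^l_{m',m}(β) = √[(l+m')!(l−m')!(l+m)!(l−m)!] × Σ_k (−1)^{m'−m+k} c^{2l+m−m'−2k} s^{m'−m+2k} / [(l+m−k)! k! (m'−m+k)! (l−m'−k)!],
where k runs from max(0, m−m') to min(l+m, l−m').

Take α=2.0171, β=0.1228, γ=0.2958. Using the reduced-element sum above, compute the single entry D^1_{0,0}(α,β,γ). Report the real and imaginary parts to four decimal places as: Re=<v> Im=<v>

D^1_{0,0}(2.0171,0.1228,0.2958) = e^{-i·0·2.0171}·d^1_{0,0}(0.1228)·e^{-i·0·0.2958}. Compute d first:
With c≡cos(β/2)=0.998116 and s≡sin(β/2)=0.061361, N=[1·1·1·1]^{1/2}=1.000000
k: max(0,(0)−(0))=0 … min(1+(0),1−(0))=1
  k=0: (−1)^0·1.0000/(1)·0.9981^2·0.0614^0 = +0.996235
  k=1: (−1)^1·1.0000/(1)·0.9981^0·0.0614^2 = -0.003765
d^1_{0,0}(0.1228) = +0.996235 -0.003765 = +0.992470
Phases: e^{-i·(0)·2.0171}=+1.000000+0.000000i, e^{-i·(0)·0.2958}=+1.000000+0.000000i ⇒ D=+0.992470+0.000000i

Re=0.9925 Im=0.0000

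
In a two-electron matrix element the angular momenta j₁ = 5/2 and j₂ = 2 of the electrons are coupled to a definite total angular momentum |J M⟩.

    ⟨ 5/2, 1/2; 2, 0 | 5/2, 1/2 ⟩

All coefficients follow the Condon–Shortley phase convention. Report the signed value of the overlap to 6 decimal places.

−√(8/35) = -0.478091

√[6·2!3!2!/8! · 3!2!2!2!3!2!] = √(72/35)
  +(−1)^0/∏(0,2,2,2,1,0)! = 1/8  (running 1/8)
  +(−1)^1/∏(1,1,1,1,2,1)! = -1/2  (running -3/8)
  +(−1)^2/∏(2,0,0,0,3,2)! = 1/24  (running -1/3)
⟨..|..⟩ = √(72/35)·(-1/3) = -0.478091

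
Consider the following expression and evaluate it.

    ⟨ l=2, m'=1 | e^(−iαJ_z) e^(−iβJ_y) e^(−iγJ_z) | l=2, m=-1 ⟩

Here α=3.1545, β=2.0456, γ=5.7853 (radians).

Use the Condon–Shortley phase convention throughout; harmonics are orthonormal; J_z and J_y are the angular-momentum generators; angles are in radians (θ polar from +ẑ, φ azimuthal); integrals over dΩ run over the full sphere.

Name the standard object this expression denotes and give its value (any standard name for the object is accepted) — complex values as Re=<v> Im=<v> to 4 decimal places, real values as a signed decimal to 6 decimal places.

Wigner D-matrix element, Re=-0.0545 Im=0.0305

This is a Wigner D-matrix element — the rotation-matrix element ⟨l m'| R(α,β,γ) |l m⟩ in the angular-momentum basis.
Split into d^2_{1,-1}(β=2.0456) × two z-phases.
c=cos(2.045600/2)=0.520978, s=sin(2.045600/2)=0.853570; N=√[6·1·1·6]=6.000000
k∈{0,1} keeps every argument non-negative
  k=0: (−1)^2·6.0000/(2)·0.5210^2·0.8536^2 = +0.593251
  k=1: (−1)^3·6.0000/(6)·0.5210^0·0.8536^4 = -0.530832
d^2_{1,-1}(2.0456) = +0.593251 -0.530832 = +0.062419
D = (-0.999917+0.012907i)·(+0.062419)·(+0.878594-0.477569i) = -0.054452+0.030515i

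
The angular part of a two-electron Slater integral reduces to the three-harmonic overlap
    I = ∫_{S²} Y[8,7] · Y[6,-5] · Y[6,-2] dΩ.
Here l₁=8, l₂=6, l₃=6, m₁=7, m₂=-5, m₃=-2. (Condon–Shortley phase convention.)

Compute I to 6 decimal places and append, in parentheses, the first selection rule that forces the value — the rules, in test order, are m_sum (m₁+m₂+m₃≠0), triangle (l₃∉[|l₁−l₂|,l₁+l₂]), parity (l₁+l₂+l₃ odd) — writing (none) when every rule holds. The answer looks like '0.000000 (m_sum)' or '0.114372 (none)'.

Checks pass: Σm=0; 20 even; l₃=6∈[2,14].
(2·8+1)(2·6+1)(2·6+1) = 2873
Δ: 8! 8! 4! / 21! → 1/1309458150
sum: t=2:+1/49766400 t=3:−1/3110400 t=4:+1/1327104 t=5:−1/3110400 t=6:+1/49766400 = 1/6635520
3j²(8 6 6; 0 0 0) = Δ·Π!·Σ² = 350/46189  (sign +1)
sum: t=0:+1/1219276800 t=1:−1/4877107200 = 1/1625702400
3j²(8 6 6; 7 -5 -2) = Δ·Π!·Σ² = 33/2261  (sign +1)
combine: 4πI² = 2873·350/46189·33/2261 = 1950/6137
take √, sign +1: I = 0.15901362
No selection rule forces the value: the integral is nonzero (none).

0.159014 (none)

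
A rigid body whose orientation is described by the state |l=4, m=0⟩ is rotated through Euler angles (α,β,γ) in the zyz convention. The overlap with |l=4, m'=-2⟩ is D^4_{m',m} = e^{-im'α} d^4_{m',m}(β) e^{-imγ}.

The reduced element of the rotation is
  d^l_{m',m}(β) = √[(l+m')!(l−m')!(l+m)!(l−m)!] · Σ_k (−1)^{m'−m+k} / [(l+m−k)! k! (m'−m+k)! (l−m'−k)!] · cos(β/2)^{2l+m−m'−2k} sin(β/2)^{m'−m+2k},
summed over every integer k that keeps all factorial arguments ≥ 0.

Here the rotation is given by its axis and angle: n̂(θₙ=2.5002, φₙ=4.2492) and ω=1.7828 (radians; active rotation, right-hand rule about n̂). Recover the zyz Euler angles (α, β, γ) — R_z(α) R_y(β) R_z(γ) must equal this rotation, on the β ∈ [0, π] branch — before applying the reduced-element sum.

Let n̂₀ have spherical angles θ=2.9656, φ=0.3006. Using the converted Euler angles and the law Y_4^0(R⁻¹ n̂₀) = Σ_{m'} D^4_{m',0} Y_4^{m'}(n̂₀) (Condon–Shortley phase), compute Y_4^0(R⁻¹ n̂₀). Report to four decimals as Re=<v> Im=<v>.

Axis–angle → zyz. n̂ = (sinθₙcosφₙ, sinθₙsinφₙ, cosθₙ) = (-0.267328, -0.535269, -0.801263), ω = 1.7828.
R = I cosω + sinω [n̂]ₓ + (1−cosω) n̂n̂ᵀ gives
  R = [-0.123918, +0.956526, -0.264013; -0.610122, +0.136382, +0.780481; +0.782557, +0.257796, +0.566698]
β = atan2(√(R₁₃²+R₂₃²), R₃₃) = 0.968304; α = atan2(R₂₃, R₁₃) mod 2π = 1.896983; γ = atan2(R₃₂, −R₃₁) mod 2π = 2.823361
Need the full column D^4_{m',0} for m'=−4..4 at α=1.8970, β=0.9683, γ=2.8234.
cos(β/2)=0.885070, sin(β/2)=0.465458
d^4_{-4,0}: single k=4 term ⇒ +0.240980;  D = +0.063359+0.232502i
d^4_{-3,0}: k∈[3..4] ⇒ +0.648028 -0.179225 = +0.468802;  D = +0.388963-0.261693i
d^4_{-2,0}: k∈[2..4] ⇒ +0.987979 -0.728656 +0.075572 = +0.334895;  D = -0.266123-0.203306i
d^4_{-1,0}: k∈[1..4] ⇒ +0.885602 -1.469589 +0.406445 -0.018735 = -0.196277;  D = +0.062894-0.185927i
d^4_{0,0}: k∈[0..4] ⇒ +0.376548 -1.666275 +1.036896 -0.127455 +0.002203 = -0.378083;  D = -0.378083+0.000000i
d^4_{1,0}: k∈[0..3] ⇒ -0.885602 +1.469589 -0.406445 +0.018735 = +0.196277;  D = -0.062894-0.185927i
d^4_{2,0}: k∈[0..2] ⇒ +0.987979 -0.728656 +0.075572 = +0.334895;  D = -0.266123+0.203306i
d^4_{3,0}: k∈[0..1] ⇒ -0.648028 +0.179225 = -0.468802;  D = -0.388963-0.261693i
d^4_{4,0}: single k=0 term ⇒ +0.240980;  D = +0.063359-0.232502i
Y_4^{m'}(θ=2.9656,φ=0.3006) and Σ D·Y over m':
  (+0.0634+0.2325i)·(+0.0001-0.0004i)  (+0.3890-0.2617i)·(-0.0041+0.0052i)  (-0.2661-0.2033i)·(+0.0489-0.0336i)  (+0.0629-0.1859i)·(-0.2949+0.0914i)  (-0.3781+0.0000i)·(+0.7200+0.0000i)  (-0.0629-0.1859i)·(+0.2949+0.0914i)  (-0.2661+0.2033i)·(+0.0489+0.0336i)  (-0.3890-0.2617i)·(+0.0041+0.0052i)  (+0.0634-0.2325i)·(+0.0001+0.0004i)
Y_4^0(R⁻¹ n̂) = -0.315301+0.000000i

Re=-0.3153 Im=0.0000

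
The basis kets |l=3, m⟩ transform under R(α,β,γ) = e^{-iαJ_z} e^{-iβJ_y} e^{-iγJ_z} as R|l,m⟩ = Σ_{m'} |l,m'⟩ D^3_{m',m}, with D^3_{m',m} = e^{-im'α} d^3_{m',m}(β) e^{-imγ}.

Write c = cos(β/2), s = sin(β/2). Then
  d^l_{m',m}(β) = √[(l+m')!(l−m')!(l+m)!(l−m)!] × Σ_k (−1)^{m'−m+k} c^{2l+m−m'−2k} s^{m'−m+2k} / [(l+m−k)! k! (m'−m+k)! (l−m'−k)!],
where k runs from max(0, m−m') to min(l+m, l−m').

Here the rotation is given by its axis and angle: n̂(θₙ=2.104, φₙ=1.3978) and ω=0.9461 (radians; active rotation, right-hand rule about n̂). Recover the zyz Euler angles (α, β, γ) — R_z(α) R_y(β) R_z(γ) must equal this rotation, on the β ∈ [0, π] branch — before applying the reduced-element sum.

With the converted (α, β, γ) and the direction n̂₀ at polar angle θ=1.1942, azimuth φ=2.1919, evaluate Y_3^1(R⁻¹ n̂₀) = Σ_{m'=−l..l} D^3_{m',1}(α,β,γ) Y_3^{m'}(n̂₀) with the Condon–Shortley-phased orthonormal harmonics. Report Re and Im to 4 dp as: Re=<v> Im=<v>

Re=-0.1289 Im=0.0593

Axis–angle → zyz. n̂ = (sinθₙcosφₙ, sinθₙsinφₙ, cosθₙ) = (+0.148240, +0.848329, -0.508295), ω = 0.9461.
R = I cosω + sinω [n̂]ₓ + (1−cosω) n̂n̂ᵀ gives
  R = [+0.593974, +0.464506, +0.656833; -0.360091, +0.883618, -0.299256; -0.719395, -0.058770, +0.692110]
β = atan2(√(R₁₃²+R₂₃²), R₃₃) = 0.806388; α = atan2(R₂₃, R₁₃) mod 2π = 5.855681; γ = atan2(R₃₂, −R₃₁) mod 2π = 6.201673
Need the full column D^3_{m',1} for m'=−3..3 at α=5.8557, β=0.8064, γ=6.2017.
cos(β/2)=0.919813, sin(β/2)=0.392358
d^3_{-3,1}: single k=4 term ⇒ +0.077656;  D = +0.028067-0.072406i
d^3_{-2,1}: k∈[3..4] ⇒ +0.297287 -0.027047 = +0.270240;  D = +0.193349-0.188801i
d^3_{-1,1}: k∈[2..4] ⇒ +0.661171 -0.160405 +0.003648 = +0.504414;  D = +0.474522-0.171062i
d^3_{0,1}: k∈[1..3] ⇒ +0.894890 -0.488492 +0.029628 = +0.436026;  D = +0.434579+0.035502i
d^3_{1,1}: k∈[0..2] ⇒ +0.605614 -0.881561 +0.120304 = -0.155643;  D = -0.135911-0.075848i
d^3_{2,1}: k∈[0..1] ⇒ -0.816919 +0.297287 = -0.519633;  D = -0.307931-0.418565i
d^3_{3,1}: single k=0 term ⇒ +0.426784;  D = +0.087619+0.417693i
Y_3^{m'}(θ=1.1942,φ=2.1919) and Σ D·Y over m':
  (+0.0281-0.0724i)·(+0.3213-0.0967i)  (+0.1933-0.1888i)·(-0.1049+0.3076i)  (+0.4745-0.1711i)·(+0.0566+0.0791i)  (+0.4346+0.0355i)·(-0.3189+0.0000i)  (-0.1359-0.0758i)·(-0.0566+0.0791i)  (-0.3079-0.4186i)·(-0.1049-0.3076i)  (+0.0876+0.4177i)·(-0.3213-0.0967i)
Y_3^1(R⁻¹ n̂) = -0.128877+0.059348i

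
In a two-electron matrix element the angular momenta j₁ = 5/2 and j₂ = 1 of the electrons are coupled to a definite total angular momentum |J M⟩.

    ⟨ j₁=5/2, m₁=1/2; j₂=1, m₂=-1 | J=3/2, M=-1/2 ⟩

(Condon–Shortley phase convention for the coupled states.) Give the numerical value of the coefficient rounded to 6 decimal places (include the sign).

triangle: 2!×3!×0!/6! = 12/720
(j±m)!: 3!×2!×0!×2!×1!×2! = 48
prefactor² = (2J+1)×Δ×N² = 16/5
  k=0: +1/(0!×2!×2!×0!×1!×0!) = 1/4
Σ = 1/4  ⇒  CG² = 16/5×(1/4)² = 1/5
CG = +√(1/5) = +0.447214

+0.447214  (= +√(1/5))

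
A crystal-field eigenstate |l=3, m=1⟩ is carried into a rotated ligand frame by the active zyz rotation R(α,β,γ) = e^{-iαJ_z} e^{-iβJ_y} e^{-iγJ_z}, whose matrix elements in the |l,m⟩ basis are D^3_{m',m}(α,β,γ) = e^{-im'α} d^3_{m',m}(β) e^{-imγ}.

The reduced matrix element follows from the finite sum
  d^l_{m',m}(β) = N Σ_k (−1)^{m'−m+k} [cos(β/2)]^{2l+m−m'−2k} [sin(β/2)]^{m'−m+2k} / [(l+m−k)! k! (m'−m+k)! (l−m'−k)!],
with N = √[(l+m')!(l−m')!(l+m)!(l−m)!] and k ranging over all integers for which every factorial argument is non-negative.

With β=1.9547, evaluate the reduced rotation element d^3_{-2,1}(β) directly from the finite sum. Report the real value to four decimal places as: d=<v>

d=-0.0623

d^3_{-2,1}(β=1.9547) via the finite sum:
c=cos(1.954700/2)=0.559221, s=sin(1.954700/2)=0.829018; N=√[1·120·24·2]=75.894664
The bounds max(0,m−m')=3 and min(l+m,l−m')=4 give 2 terms
  k=3: (−1)^0·75.8947/(12)·0.5592^3·0.8290^3 = +0.630193
  k=4: (−1)^1·75.8947/(24)·0.5592^1·0.8290^5 = -0.692476
d^3_{-2,1}(1.9547) = +0.630193 -0.692476 = -0.062282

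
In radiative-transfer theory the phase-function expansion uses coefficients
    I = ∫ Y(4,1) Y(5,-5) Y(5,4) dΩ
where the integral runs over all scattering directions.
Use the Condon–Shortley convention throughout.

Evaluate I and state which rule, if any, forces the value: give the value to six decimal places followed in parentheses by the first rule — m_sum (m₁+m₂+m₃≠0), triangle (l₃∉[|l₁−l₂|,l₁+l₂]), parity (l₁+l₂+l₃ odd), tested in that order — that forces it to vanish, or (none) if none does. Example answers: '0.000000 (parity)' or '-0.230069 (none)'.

Rules hold: Σm=0, L=14 even, 1≤5≤9.
N = 9·11·11 = 1089
Δ = 4!·4!·6!/15! = 1/3153150
Racah Σ t=0..4: t=0:+1/69120 t=1:−1/1728 t=2:+1/576 t=3:−1/1728 t=4:+1/69120 = 7/11520
⇒ 3j(4 5 5; 0 0 0)² = 2/143, sgn -1
Racah Σ t=0..0: t=0:+1/103680 = 1/103680
⇒ 3j(4 5 5; 1 -5 4)² = 4/143, sgn -1
4πI² = N·(3j₀)²·(3jₘ)² = 72/169
I = +1·√(0.426036/4π) = 0.18412721
No selection rule forces the value: the integral is nonzero (none).

0.184127 (none)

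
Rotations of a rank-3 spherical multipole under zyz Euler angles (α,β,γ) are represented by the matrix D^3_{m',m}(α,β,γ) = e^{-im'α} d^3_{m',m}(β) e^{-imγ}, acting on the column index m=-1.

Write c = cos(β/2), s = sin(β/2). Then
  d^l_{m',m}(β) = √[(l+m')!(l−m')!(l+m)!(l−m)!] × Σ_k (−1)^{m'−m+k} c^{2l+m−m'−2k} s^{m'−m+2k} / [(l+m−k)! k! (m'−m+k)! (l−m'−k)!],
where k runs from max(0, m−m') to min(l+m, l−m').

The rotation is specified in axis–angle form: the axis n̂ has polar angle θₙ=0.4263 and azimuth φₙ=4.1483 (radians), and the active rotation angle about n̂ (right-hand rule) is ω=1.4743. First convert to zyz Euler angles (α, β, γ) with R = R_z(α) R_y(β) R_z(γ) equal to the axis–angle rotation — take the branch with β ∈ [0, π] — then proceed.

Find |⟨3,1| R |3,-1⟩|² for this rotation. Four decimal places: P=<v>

P=0.1233

Axis–angle → zyz. n̂ = (sinθₙcosφₙ, sinθₙsinφₙ, cosθₙ) = (-0.221079, -0.349443, +0.910502), ω = 1.4743.
R = I cosω + sinω [n̂]ₓ + (1−cosω) n̂n̂ᵀ gives
  R = [+0.140513, -0.836455, -0.529716; +0.976077, +0.206692, -0.067464; +0.165919, -0.507564, +0.845488]
β = atan2(√(R₁₃²+R₂₃²), R₃₃) = 0.563318; α = atan2(R₂₃, R₁₃) mod 2π = 3.268269; γ = atan2(R₃₂, −R₃₁) mod 2π = 4.396447
D^3_{1,-1}(3.2683,0.5633,4.3964) = e^{-i·1·3.2683}·d^3_{1,-1}(0.5633)·e^{-i·-1·4.3964}. Compute d first:
With c≡cos(β/2)=0.960596 and s≡sin(β/2)=0.277950, N=[24·2·2·24]^{1/2}=48.000000
k: max(0,(-1)−(1))=0 … min(3+(-1),3−(1))=2
  k=0: (−1)^2·48.0000/(8)·0.9606^4·0.2779^2 = +0.394681
  k=1: (−1)^3·48.0000/(6)·0.9606^2·0.2779^4 = -0.044059
  k=2: (−1)^4·48.0000/(48)·0.9606^0·0.2779^6 = +0.000461
d^3_{1,-1}(0.5633) = +0.394681 -0.044059 +0.000461 = +0.351083
|D^3_{1,-1}|² = |d^3_{1,-1}(β)|² = (+0.351083)² = 0.123259 (the z-rotation phases have unit modulus)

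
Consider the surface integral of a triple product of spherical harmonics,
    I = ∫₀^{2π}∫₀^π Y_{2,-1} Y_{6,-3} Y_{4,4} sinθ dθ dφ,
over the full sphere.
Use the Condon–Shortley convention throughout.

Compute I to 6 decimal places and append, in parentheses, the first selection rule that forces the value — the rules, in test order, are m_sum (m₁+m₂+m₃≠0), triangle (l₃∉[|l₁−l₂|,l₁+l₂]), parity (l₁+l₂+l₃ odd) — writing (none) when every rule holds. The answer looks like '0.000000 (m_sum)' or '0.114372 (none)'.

-0.047713 (none)

m-sum 0 ✓  L=12 even ✓  4≤4≤8 ✓
Π(2lᵢ+1) = 5×13×9 = 585
triangle coeff Δ(2,6,4) = 1/6435
Σ_t [2,2]: t=2:+1/2304 = 1/2304
(3j)²=5/143 [(2 6 4; 0 0 0)], sign=+1
Σ_t [3,3]: t=3:−1/241920 = -1/241920
(3j)²=1/715 [(2 6 4; -1 -3 4)], sign=-1
⇒ 4πI² = 45/1573
I = (-1)√(45/1573/(4π)) = -0.04771303
No selection rule forces the value: the integral is nonzero (none).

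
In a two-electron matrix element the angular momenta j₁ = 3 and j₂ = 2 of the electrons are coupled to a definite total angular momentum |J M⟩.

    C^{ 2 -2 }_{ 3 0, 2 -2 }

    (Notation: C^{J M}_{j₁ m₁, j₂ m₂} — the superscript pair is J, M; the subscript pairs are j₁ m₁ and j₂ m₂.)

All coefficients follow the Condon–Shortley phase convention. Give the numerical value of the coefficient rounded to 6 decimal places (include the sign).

j₁+j₂−J=3  J+j₁−j₂=3  J−j₁+j₂=1  j₁+j₂+J+1=8
(j₁±m₁, j₂±m₂, J±M) = (3,3,0,4,0,4)
P² = 648/7
sum k=0..0:
  [0] +1/36 = 1/36
S = 1/36
C² = P²·S² = 1/14 ; C = +0.267261

+√(1/14) ≈ +0.267261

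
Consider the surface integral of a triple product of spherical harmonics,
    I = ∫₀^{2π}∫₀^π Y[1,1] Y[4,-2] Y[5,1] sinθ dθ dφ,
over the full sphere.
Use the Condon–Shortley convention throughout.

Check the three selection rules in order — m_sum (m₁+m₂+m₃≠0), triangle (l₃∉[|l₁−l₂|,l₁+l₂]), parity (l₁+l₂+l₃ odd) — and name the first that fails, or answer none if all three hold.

none

m₁+m₂+m₃ = 1 − 2 + 1 = 0  ✓
triangle: |1−4|=3 ≤ l₃=5 ≤ 1+4=5  ✓
parity: l₁+l₂+l₃ = 10 is even  ✓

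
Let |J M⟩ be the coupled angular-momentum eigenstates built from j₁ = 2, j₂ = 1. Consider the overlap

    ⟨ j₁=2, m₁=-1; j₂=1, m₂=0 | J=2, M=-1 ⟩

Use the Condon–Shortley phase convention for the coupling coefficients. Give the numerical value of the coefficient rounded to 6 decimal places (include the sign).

j₁+j₂−J=1  J+j₁−j₂=3  J−j₁+j₂=1  j₁+j₂+J+1=6
(j₁±m₁, j₂±m₂, J±M) = (1,3,1,1,1,3)
P² = 3/2
sum k=0..1:
  [0] +1/6 = 1/6
  [1] −1/2 = -1/2
S = -1/3
C² = P²·S² = 1/6 ; C = -0.408248

−√(1/6) = -0.408248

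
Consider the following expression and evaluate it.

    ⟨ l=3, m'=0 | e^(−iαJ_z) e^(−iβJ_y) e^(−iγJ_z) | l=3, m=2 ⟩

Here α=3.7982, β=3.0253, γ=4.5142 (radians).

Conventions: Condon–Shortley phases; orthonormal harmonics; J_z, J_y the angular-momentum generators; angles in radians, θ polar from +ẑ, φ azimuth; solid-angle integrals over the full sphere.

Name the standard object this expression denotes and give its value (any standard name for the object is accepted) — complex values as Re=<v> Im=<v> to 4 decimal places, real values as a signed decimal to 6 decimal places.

Wigner D-matrix element, Re=0.0169 Im=0.0071

This is a Wigner D-matrix element — the rotation-matrix element ⟨l m'| R(α,β,γ) |l m⟩ in the angular-momentum basis.
First d^3_{0,2}(β=3.0253), then the phase factors e^{-i(0)α} and e^{-i(2)γ}:
With c≡cos(β/2)=0.058114 and s≡sin(β/2)=0.998310, N=[6·6·120·1]^{1/2}=65.726707
k∈{2,3} keeps every argument non-negative
  k=2: (−1)^0·65.7267/(12)·0.0581^4·0.9983^2 = +0.000062
  k=3: (−1)^1·65.7267/(12)·0.0581^2·0.9983^4 = -0.018373
d^3_{0,2}(3.0253) = +0.000062 -0.018373 = -0.018311
Phases: e^{-i·(0)·3.7982}=+1.000000+0.000000i, e^{-i·(2)·4.5142}=-0.922465-0.386080i ⇒ D=+0.016891+0.007069i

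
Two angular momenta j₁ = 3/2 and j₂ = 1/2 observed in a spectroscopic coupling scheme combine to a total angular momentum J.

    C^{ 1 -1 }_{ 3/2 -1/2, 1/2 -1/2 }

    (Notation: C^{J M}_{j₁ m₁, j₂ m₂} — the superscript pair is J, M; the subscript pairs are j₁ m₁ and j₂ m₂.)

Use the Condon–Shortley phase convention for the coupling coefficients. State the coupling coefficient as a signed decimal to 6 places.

triangle: 1!*2!*0!/4! = 2/24
(j±m)!: 1!*2!*0!*1!*0!*2! = 4
prefactor² = (2J+1)*Δ*N² = 1
  k=0: +1/(0!*1!*2!*0!*0!*0!) = 1/2
Σ = 1/2  ⇒  CG² = 1*(1/2)² = 1/4
CG = +√(1/4) = +0.500000

+√(1/4) = +0.500000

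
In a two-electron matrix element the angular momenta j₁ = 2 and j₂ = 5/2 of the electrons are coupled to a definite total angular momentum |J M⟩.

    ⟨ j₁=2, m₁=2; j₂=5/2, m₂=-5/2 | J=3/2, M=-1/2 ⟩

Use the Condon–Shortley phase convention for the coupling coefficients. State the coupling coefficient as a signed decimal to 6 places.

+0.617213

triangle: 3!*1!*2!/7! = 12/5040
(j±m)!: 4!*0!*0!*5!*1!*2! = 5760
prefactor² = (2J+1)*Δ*N² = 384/7
  k=0: +1/(0!*3!*0!*0!*1!*2!) = 1/12
Σ = 1/12  ⇒  CG² = 384/7*(1/12)² = 8/21
CG = +√(8/21) = +0.617213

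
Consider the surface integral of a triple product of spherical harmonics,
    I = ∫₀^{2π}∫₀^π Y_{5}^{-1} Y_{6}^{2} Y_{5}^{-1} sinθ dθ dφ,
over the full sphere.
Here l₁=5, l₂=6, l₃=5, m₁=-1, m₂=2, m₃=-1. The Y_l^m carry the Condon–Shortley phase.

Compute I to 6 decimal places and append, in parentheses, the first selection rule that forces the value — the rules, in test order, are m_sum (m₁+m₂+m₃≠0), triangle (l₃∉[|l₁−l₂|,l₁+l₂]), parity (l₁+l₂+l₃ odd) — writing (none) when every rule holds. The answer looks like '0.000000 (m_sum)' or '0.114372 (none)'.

0.125759 (none)

Checks pass: Σm=0; 16 even; l₃=5∈[1,11].
(2·5+1)(2·6+1)(2·5+1) = 1573
Δ: 6! 4! 6! / 17! → 1/28588560
sum: t=1:−1/345600 t=2:+1/13824 t=3:−1/5184 t=4:+1/13824 t=5:−1/345600 = -7/129600
3j²(5 6 5; 0 0 0) = Δ·Π!·Σ² = 80/7293  (sign +1)
sum: t=2:+1/829440 t=3:−1/25920 t=4:+1/9216 t=5:−1/25920 t=6:+1/829440 = 7/207360
3j²(5 6 5; -1 2 -1) = Δ·Π!·Σ² = 28/2431  (sign +1)
combine: 4πI² = 1573·80/7293·28/2431 = 2240/11271
take √, sign +1: I = 0.12575865
No selection rule forces the value: the integral is nonzero (none).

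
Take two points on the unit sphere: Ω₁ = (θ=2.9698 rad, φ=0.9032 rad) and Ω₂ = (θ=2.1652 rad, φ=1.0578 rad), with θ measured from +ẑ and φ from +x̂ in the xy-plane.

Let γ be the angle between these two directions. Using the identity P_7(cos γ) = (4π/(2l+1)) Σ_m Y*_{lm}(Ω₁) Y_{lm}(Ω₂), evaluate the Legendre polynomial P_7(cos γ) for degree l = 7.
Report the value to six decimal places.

Addition theorem: P_7(cos γ) = (4π/15) Σ_m Y*_{lm}(Ω₁) Y_{lm}(Ω₂), m = −7…7:
  m=-7: Y*=0.00000 + 0.00000j  Y=0.05820 - 0.12066j  product 0.00000 - 0.00000j
  m=-6: Y*=-0.00003 + 0.00003j  Y=-0.33813 + 0.02154j  product 0.00001 - 0.00001j
  m=-5: Y*=-0.00012 - 0.00061j  Y=0.24026 + 0.36943j  product 0.00020 - 0.00019j
  m=-4: Y*=0.00529 + 0.00270j  Y=0.09651 - 0.18485j  product 0.00101 - 0.00072j
  m=-3: Y*=-0.03699 + 0.01705j  Y=0.22850 - 0.00727j  product -0.00833 + 0.00417j
  m=-2: Y*=0.04520 - 0.18827j  Y=-0.16933 - 0.27944j  product -0.06026 + 0.01925j
  m=-1: Y*=0.35180 + 0.44625j  Y=0.04896 - 0.08692j  product 0.05601 - 0.00873j
  m=+0: Y*=-0.68519 + 0.00000j  Y=-0.33888 + 0.00000j  product 0.23220 + 0.00000j
  m=+1: Y*=-0.35180 + 0.44625j  Y=-0.04896 - 0.08692j  product 0.05601 + 0.00873j
  m=+2: Y*=0.04520 + 0.18827j  Y=-0.16933 + 0.27944j  product -0.06026 - 0.01925j
  m=+3: Y*=0.03699 + 0.01705j  Y=-0.22850 - 0.00727j  product -0.00833 - 0.00417j
  m=+4: Y*=0.00529 - 0.00270j  Y=0.09651 + 0.18485j  product 0.00101 + 0.00072j
  m=+5: Y*=0.00012 - 0.00061j  Y=-0.24026 + 0.36943j  product 0.00020 + 0.00019j
  m=+6: Y*=-0.00003 - 0.00003j  Y=-0.33813 - 0.02154j  product 0.00001 + 0.00001j
  m=+7: Y*=-0.00000 + 0.00000j  Y=-0.05820 - 0.12066j  product 0.00000 + 0.00000j
Accumulated sum 0.20947 + 0.00000j; after 4π/(2l+1) scaling, 0.17549 + 0.00000j ⇒ P_7 = 0.175487

0.175487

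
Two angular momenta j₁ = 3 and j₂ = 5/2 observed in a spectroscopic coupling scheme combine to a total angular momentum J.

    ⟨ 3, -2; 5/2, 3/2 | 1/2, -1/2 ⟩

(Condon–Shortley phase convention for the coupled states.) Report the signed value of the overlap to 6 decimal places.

√[2·5!1!0!/7! · 1!5!4!1!0!1!] = √(960/7)
  +(−1)^4/∏(4,1,1,0,0,0)! = 1/24  (running 1/24)
⟨..|..⟩ = √(960/7)·(1/24) = +0.487950

+√(5/21) = +0.487950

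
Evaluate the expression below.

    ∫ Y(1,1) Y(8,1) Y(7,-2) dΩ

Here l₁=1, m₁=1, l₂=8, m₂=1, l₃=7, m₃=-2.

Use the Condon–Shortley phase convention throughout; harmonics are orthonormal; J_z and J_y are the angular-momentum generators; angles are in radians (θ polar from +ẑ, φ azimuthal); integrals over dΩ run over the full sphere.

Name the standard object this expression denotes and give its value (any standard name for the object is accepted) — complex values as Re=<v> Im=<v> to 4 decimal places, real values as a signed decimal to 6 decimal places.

This is a Gaunt coefficient — the integral of a triple product of spherical harmonics over the sphere.
Checks pass: Σm=0; 16 even; l₃=7∈[7,9].
(2·1+1)(2·8+1)(2·7+1) = 765
Δ: 2! 0! 14! / 17! → 1/2040
sum: t=1:−1/25401600 = -1/25401600
3j²(1 8 7; 0 0 0) = Δ·Π!·Σ² = 8/255  (sign +1)
sum: t=0:+1/87091200 = 1/87091200
3j²(1 8 7; 1 1 -2) = Δ·Π!·Σ² = 7/680  (sign -1)
combine: 4πI² = 765·8/255·7/680 = 21/85
take √, sign -1: I = -0.14021525

Gaunt coefficient, -0.140215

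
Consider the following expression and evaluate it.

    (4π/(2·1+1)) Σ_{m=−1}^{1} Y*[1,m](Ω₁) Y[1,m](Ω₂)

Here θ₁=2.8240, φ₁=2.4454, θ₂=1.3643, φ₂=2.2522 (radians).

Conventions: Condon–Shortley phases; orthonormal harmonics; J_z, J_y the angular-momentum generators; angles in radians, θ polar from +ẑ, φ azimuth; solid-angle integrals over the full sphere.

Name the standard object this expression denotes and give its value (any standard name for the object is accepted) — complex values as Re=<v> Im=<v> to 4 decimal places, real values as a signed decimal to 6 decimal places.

Legendre polynomial (addition theorem), +0.105181

This sum is the spherical-harmonic addition theorem: it equals the Legendre polynomial P_l(cos γ) of the angle γ between the two directions.
Term-by-term m-sum for l=1 (normalisation 4π/3 = 4.188790):
  term(m=-1) = +0.035805+0.007005i   from Y*(Ω₁)=-0.082784+0.069191i, Y(Ω₂)=-0.212998-0.262641i
  term(m=+0) = -0.046500-0.000000i   from Y*(Ω₁)=-0.464167-0.000000i, Y(Ω₂)=+0.100179+0.000000i
  term(m=+1) = +0.035805-0.007005i   from Y*(Ω₁)=+0.082784+0.069191i, Y(Ω₂)=+0.212998-0.262641i
Total Σ_m = +0.025110+0.000000i. Multiply by 4.188790: +0.105181+0.000000i. P_1(cos γ) = 0.105181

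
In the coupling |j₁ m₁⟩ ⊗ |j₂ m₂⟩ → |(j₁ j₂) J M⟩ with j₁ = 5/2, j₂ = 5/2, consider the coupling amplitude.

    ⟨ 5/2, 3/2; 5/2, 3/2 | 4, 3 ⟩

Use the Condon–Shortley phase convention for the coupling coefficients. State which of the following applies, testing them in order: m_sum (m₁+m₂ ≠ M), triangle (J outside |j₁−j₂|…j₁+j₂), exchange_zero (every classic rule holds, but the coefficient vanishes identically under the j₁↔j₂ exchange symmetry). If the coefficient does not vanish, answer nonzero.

exchange_zero

m-sum: m₁+m₂ = 3/2+3/2 = 3, M = 3  ✓
triangle: |j₁−j₂| = 0 ≤ J = 4 ≤ j₁+j₂ = 5  ✓
exchange: j₁=j₂ and m₁=m₂, and (−1)^(j₁+j₂−J) = (−1)^1 = −1 forces ⟨j₁m₁;j₂m₂|JM⟩ = −⟨j₂m₂;j₁m₁|JM⟩ = −⟨j₁m₁;j₂m₂|JM⟩ ⇒ the coefficient vanishes identically
Racah sum check: Σ_k collapses to 0 ⇒ CG = 0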